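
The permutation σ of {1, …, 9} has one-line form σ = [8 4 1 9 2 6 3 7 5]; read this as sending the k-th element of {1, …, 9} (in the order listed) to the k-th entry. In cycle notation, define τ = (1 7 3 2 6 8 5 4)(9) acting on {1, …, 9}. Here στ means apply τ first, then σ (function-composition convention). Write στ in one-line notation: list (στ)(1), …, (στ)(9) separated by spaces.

(στ)(x) = σ(τ(x)). Computing each image: σ(τ(1)) = σ(7) = 3, σ(τ(2)) = σ(6) = 6, σ(τ(3)) = σ(2) = 4, σ(τ(4)) = σ(1) = 8, σ(τ(5)) = σ(4) = 9, σ(τ(6)) = σ(8) = 7, σ(τ(7)) = σ(3) = 1, σ(τ(8)) = σ(5) = 2, σ(τ(9)) = σ(9) = 5.
Hence στ = [3 6 4 8 9 7 1 2 5].

3 6 4 8 9 7 1 2 5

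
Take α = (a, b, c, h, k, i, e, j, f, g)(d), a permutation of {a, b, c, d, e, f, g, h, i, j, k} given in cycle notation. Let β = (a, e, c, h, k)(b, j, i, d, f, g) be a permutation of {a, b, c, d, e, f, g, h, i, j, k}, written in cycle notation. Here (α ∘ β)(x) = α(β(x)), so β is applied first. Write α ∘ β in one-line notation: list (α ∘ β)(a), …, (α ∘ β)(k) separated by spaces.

For each element, apply β then α: a → e → j; b → j → f; c → h → k; d → f → g; e → c → h; f → g → a; g → b → c; h → k → i; i → d → d; j → i → e; k → a → b.
Collecting the images, α ∘ β = [j f k g h a c i d e b].

j f k g h a c i d e b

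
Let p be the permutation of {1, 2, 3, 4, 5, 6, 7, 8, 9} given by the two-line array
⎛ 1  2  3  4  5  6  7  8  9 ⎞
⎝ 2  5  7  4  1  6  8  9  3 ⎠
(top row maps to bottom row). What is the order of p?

Writing p as disjoint cycles, the cycle lengths are 4, 3, 1, 1.
Since disjoint cycles commute, ord(p) = lcm(4, 3) = 12.

12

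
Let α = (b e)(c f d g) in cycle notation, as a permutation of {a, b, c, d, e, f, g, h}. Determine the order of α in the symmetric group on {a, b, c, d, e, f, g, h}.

The disjoint cycles have lengths 4, 2, 1, 1.
The order of α is the least common multiple of its cycle lengths: lcm(4, 2) = 4.

4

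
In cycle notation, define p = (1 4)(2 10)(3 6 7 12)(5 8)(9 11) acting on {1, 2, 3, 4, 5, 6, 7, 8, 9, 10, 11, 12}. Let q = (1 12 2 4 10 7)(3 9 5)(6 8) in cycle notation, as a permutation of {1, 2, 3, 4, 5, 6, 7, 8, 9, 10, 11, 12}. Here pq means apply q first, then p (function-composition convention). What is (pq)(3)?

11

(pq)(3) = p(q(3)). q(3) = 9, then p(9) = 11. So (pq)(3) = 11.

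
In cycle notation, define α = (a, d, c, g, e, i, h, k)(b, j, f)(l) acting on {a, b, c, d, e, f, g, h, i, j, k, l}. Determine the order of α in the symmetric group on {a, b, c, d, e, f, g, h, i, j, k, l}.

24

The disjoint cycles have lengths 8, 3, 1.
The order is lcm(8, 3) = 24.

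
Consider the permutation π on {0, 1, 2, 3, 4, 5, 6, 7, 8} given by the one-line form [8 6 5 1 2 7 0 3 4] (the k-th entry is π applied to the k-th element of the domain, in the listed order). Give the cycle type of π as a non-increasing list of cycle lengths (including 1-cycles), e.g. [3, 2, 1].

The disjoint cycles are (0 8 4 2 5 7 3 1 6), with lengths 9 in non-increasing order.

[9]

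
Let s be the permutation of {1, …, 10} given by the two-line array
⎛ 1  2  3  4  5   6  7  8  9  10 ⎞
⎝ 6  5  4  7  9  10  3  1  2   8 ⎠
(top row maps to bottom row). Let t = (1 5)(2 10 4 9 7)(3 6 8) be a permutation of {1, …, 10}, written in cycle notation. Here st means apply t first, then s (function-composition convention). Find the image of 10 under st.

(st)(10) = s(t(10)). t(10) = 4, then s(4) = 7. So (st)(10) = 7.

7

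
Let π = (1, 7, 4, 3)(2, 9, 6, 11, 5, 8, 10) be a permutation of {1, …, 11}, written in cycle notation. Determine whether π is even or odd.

The cycle lengths are 7, 4.
A cycle is odd iff its length is even; π has 1 even-length cycle, so sgn(π) = (−1)^1 and π is odd.

odd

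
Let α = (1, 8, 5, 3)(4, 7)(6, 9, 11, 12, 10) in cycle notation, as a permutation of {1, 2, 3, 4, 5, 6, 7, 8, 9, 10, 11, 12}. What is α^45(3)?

1

3 lies in the 4-cycle (1, 8, 5, 3).
On a 4-cycle, α^4 is the identity, so α^45 = α^1 there (45 ≡ 1 mod 4).
Stepping 1 place around the cycle: 3 → 1.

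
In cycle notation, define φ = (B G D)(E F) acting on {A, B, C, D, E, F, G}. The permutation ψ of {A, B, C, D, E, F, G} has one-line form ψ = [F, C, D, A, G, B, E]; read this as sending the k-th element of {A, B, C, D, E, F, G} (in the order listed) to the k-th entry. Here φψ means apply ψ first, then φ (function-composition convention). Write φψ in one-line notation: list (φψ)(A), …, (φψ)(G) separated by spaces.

E C B A D G F

(φψ)(x) = φ(ψ(x)). Computing each image: φ(ψ(A)) = φ(F) = E, φ(ψ(B)) = φ(C) = C, φ(ψ(C)) = φ(D) = B, φ(ψ(D)) = φ(A) = A, φ(ψ(E)) = φ(G) = D, φ(ψ(F)) = φ(B) = G, φ(ψ(G)) = φ(E) = F.
Hence φψ = [E C B A D G F].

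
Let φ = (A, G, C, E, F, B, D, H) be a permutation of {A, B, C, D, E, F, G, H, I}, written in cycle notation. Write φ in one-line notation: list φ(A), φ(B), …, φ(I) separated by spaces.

Each element maps to the next entry in its cycle (wrapping to the front): A→G, B→D, C→E, D→H, E→F, F→B, G→C, H→A, I→I.
Listing these in domain order gives G D E H F B C A I.

G D E H F B C A I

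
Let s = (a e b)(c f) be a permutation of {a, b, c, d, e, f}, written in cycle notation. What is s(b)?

a

In the cycle (a e b), b is followed by a, so s(b) = a.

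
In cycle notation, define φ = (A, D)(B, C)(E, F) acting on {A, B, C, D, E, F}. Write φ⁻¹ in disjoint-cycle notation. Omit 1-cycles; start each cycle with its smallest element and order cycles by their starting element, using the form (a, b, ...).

(A, D)(B, C)(E, F)

Inverting a permutation written in cycle notation just reverses the order within every cycle.
After reversing and putting each cycle's least element first, φ⁻¹ = (A, D)(B, C)(E, F).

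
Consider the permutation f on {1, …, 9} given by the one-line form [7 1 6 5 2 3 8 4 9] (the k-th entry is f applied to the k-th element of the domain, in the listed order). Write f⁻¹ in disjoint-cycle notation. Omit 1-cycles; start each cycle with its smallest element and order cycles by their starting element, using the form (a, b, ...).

First write f in disjoint cycles: (1, 7, 8, 4, 5, 2)(3, 6).
The inverse reverses every cycle; in canonical form, f⁻¹ = (1, 2, 5, 4, 8, 7)(3, 6).

(1, 2, 5, 4, 8, 7)(3, 6)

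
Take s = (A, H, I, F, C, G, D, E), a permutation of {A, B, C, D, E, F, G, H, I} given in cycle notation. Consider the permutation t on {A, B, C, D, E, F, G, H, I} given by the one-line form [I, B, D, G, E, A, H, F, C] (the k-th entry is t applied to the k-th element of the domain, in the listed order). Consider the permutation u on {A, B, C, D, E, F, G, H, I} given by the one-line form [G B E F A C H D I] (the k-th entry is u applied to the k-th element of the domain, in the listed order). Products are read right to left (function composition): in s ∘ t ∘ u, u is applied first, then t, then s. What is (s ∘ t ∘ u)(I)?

(s ∘ t ∘ u)(I) = s(t(u(I))). u(I) = I, then t(I) = C, then s(C) = G, so the result is G.

G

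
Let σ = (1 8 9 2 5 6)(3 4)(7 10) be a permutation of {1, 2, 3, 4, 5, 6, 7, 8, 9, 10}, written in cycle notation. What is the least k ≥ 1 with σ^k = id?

The cycle type of σ is (6, 2, 2).
The order is lcm(6, 2, 2) = 6.

6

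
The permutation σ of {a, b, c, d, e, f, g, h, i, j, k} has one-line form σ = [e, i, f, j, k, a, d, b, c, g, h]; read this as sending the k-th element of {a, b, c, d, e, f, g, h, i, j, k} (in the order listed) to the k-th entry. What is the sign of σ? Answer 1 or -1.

-1

In disjoint-cycle form the cycle lengths are 8, 3.
A cycle of length ℓ contributes ℓ−1 transpositions, so σ is a product of 7 + 2 = 9 transpositions — odd.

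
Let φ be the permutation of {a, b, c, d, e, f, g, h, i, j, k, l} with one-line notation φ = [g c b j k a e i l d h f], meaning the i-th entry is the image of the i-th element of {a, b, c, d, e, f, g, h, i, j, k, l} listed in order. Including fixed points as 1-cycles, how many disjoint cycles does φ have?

The cycle decomposition is (a, g, e, k, h, i, l, f)(b, c)(d, j), which has 3 cycles (counting 1-cycles).

3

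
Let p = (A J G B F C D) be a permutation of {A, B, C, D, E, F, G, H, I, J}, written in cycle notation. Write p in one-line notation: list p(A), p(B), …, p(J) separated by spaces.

J F D A E C B H I G

Reading each image from the cycles: A→J, B→F, C→D, D→A, E→E, F→C, G→B, H→H, I→I, J→G.
Listing these in domain order gives J F D A E C B H I G.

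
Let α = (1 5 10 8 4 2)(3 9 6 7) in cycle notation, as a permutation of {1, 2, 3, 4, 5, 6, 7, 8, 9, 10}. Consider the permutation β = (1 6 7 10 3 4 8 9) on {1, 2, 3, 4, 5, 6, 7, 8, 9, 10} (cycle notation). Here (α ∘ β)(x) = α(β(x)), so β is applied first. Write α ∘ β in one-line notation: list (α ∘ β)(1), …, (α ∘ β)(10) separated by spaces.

7 1 2 4 10 3 8 6 5 9

For each element, apply β then α: 1 → 6 → 7; 2 → 2 → 1; 3 → 4 → 2; 4 → 8 → 4; 5 → 5 → 10; 6 → 7 → 3; 7 → 10 → 8; 8 → 9 → 6; 9 → 1 → 5; 10 → 3 → 9.
So α ∘ β in one-line form is 7 1 2 4 10 3 8 6 5 9.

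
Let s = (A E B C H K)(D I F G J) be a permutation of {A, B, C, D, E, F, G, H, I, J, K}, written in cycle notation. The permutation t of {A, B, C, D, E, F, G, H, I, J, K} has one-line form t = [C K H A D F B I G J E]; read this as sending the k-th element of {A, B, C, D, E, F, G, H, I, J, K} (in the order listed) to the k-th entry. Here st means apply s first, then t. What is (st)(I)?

(st)(I) = t(s(I)). s(I) = F, then t(F) = F. So (st)(I) = F.

F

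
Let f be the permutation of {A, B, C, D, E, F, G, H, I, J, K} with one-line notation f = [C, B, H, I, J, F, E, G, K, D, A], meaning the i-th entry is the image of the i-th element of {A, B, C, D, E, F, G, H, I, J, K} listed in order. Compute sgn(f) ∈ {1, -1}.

1

In disjoint-cycle form the cycle lengths are 9, 1, 1.
A cycle is odd iff its length is even; f has 0 even-length cycles, so sgn(f) = (−1)^0 and f is even.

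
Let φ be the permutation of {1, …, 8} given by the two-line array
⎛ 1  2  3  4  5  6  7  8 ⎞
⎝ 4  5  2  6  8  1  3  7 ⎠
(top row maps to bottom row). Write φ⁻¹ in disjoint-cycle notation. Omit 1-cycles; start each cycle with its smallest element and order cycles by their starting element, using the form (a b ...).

(1 6 4)(2 3 7 8 5)

The cycle decomposition of φ is (1 4 6)(2 5 8 7 3).
Reversing each cycle (and rotating so the smallest element leads) gives φ⁻¹ = (1 6 4)(2 3 7 8 5).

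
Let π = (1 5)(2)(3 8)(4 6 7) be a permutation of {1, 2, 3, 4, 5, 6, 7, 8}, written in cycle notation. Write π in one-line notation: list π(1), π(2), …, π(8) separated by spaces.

Image by image: 1↦5, 2↦2, 3↦8, 4↦6, 5↦1, 6↦7, 7↦4, 8↦3.
So the one-line form is 5 2 8 6 1 7 4 3.

5 2 8 6 1 7 4 3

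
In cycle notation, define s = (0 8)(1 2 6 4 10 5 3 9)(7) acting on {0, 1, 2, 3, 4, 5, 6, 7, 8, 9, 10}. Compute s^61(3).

3 lies in the 8-cycle (1 2 6 4 10 5 3 9).
Powers repeat with period 8 on this cycle, and 61 mod 8 = 5, so s^61(3) = s^5(3).
Advancing 5 steps from 3: 3 → 9 → 1 → 2 → 6 → 4.

4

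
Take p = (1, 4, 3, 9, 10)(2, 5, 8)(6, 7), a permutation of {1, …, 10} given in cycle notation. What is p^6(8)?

8 lies in the 3-cycle (2, 5, 8).
Since the cycle has length 3, p^6 acts on it the same as p^0 (6 mod 3 = 0).
So p^6(8) = 8.

8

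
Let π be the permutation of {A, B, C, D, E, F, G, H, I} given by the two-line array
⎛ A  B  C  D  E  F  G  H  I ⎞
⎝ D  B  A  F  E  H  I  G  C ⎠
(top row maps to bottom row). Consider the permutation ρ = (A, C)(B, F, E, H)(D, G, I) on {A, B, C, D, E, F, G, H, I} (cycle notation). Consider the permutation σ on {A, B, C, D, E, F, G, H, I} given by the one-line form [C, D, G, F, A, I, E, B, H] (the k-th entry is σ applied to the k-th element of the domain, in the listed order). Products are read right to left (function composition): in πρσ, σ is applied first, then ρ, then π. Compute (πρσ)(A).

Chase A: σ(A) = C; ρ(C) = A; π(A) = D. Hence (πρσ)(A) = D.

D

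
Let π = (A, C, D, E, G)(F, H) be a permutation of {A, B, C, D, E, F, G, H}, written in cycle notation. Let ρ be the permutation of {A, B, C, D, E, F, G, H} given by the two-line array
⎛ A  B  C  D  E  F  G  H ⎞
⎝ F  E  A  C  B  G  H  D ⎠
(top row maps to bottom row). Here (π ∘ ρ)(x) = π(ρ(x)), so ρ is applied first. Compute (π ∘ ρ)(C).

(π ∘ ρ)(C) = π(ρ(C)). ρ(C) = A, then π(A) = C. So (π ∘ ρ)(C) = C.

C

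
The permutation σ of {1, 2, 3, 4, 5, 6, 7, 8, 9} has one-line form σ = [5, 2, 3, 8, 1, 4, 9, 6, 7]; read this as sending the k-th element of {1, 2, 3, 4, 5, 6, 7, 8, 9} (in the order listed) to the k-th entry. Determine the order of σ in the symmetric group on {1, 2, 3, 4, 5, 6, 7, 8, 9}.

6

The disjoint-cycle form of σ has cycle lengths 3, 2, 2, 1, 1.
Since disjoint cycles commute, ord(σ) = lcm(3, 2, 2) = 6.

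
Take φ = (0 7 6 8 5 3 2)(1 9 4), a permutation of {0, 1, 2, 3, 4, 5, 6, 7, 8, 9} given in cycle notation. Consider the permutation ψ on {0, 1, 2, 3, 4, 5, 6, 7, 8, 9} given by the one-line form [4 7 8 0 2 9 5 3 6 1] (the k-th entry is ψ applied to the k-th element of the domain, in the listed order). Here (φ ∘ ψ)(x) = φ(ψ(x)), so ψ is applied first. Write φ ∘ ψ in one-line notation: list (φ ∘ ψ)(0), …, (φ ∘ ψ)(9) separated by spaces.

Chase each element through ψ then φ: 0 → 4 → 1; 1 → 7 → 6; 2 → 8 → 5; 3 → 0 → 7; 4 → 2 → 0; 5 → 9 → 4; 6 → 5 → 3; 7 → 3 → 2; 8 → 6 → 8; 9 → 1 → 9.
So φ ∘ ψ in one-line form is 1 6 5 7 0 4 3 2 8 9.

1 6 5 7 0 4 3 2 8 9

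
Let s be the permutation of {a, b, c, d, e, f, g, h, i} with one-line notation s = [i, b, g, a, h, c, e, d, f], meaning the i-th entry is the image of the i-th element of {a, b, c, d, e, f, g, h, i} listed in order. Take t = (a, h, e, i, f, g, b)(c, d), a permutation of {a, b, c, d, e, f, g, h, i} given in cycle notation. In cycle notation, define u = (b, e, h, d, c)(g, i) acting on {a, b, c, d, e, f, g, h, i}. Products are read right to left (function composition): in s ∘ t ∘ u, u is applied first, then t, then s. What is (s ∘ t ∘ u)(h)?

Apply the permutations in order: u(h) = d, then t(d) = c, then s(c) = g. So (s ∘ t ∘ u)(h) = g.

g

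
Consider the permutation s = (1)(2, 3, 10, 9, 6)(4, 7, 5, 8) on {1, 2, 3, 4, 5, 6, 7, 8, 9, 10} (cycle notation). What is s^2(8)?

8 lies in the 4-cycle (4, 7, 5, 8).
Stepping 2 places around the cycle: 8 → 4 → 7.

7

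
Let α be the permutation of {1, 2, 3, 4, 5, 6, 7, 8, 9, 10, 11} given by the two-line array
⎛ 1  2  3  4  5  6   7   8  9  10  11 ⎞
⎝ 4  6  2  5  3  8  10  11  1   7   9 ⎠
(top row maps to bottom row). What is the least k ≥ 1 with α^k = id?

Writing α as disjoint cycles, the cycle lengths are 9, 2.
The order of α is the least common multiple of its cycle lengths: lcm(9, 2) = 18.

18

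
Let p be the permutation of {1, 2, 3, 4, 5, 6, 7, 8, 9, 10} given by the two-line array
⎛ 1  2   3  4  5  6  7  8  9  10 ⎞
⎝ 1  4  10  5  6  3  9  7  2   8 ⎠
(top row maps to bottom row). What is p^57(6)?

Tracing 6 → 3 → … returns to 6 after 9 steps, so 6 lies in a 9-cycle (2, 4, 5, 6, 3, 10, 8, 7, 9).
Since the cycle has length 9, p^57 acts on it the same as p^3 (57 mod 9 = 3).
Advancing 3 steps from 6: 6 → 3 → 10 → 8.

8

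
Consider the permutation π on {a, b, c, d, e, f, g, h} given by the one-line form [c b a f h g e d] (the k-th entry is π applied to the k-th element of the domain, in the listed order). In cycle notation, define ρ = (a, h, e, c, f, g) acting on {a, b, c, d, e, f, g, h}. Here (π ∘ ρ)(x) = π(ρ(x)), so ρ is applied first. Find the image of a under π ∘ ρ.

d

First apply ρ: ρ(a) = h, then π(h) = d. Thus (π ∘ ρ)(a) = d.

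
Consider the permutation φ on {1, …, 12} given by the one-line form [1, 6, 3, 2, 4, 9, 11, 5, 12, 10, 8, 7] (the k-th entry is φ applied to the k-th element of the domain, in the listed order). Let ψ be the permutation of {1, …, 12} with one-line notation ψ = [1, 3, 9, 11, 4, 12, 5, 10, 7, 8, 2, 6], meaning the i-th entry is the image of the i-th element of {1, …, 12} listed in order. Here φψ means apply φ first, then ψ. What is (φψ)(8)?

4

φ(8) = 5, then ψ(5) = 4; composing gives (φψ)(8) = 4.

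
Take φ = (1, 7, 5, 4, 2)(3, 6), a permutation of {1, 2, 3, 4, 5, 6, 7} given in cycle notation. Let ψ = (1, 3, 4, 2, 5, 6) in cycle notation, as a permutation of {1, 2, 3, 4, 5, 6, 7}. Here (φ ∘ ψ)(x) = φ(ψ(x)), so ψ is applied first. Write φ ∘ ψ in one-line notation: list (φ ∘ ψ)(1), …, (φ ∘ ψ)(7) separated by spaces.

(φ ∘ ψ)(x) = φ(ψ(x)). Computing each image: φ(ψ(1)) = φ(3) = 6, φ(ψ(2)) = φ(5) = 4, φ(ψ(3)) = φ(4) = 2, φ(ψ(4)) = φ(2) = 1, φ(ψ(5)) = φ(6) = 3, φ(ψ(6)) = φ(1) = 7, φ(ψ(7)) = φ(7) = 5.
Hence φ ∘ ψ = [6 4 2 1 3 7 5].

6 4 2 1 3 7 5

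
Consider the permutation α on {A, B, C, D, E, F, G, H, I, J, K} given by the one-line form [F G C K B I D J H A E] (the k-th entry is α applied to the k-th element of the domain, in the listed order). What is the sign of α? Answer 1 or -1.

1

In disjoint-cycle form the cycle lengths are 5, 5, 1.
A cycle of length ℓ contributes ℓ−1 transpositions, so α is a product of 4 + 4 = 8 transpositions — even.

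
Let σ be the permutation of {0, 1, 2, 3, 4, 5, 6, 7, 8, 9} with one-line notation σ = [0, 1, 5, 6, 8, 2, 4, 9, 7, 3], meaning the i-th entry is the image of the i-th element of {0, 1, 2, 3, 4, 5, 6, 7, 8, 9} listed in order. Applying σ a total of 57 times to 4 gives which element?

9

Tracing 4 → 8 → … returns to 4 after 6 steps, so 4 lies in a 6-cycle (3, 6, 4, 8, 7, 9).
Powers repeat with period 6 on this cycle, and 57 mod 6 = 3, so σ^57(4) = σ^3(4).
Stepping 3 places around the cycle: 4 → 8 → 7 → 9.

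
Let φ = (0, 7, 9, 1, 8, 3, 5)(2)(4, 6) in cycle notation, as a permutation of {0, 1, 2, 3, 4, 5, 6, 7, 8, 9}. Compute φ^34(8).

8 lies in the 7-cycle (0, 7, 9, 1, 8, 3, 5).
Powers repeat with period 7 on this cycle, and 34 mod 7 = 6, so φ^34(8) = φ^6(8).
Stepping 6 places around the cycle: 8 → 3 → 5 → 0 → 7 → 9 → 1.

1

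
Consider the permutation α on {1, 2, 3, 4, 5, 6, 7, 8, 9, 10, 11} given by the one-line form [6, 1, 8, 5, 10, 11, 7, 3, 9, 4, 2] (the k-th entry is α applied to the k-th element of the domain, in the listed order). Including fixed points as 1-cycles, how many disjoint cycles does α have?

The cycle decomposition is (1 6 11 2)(3 8)(4 5 10)(7)(9), which has 5 cycles (counting 1-cycles).

5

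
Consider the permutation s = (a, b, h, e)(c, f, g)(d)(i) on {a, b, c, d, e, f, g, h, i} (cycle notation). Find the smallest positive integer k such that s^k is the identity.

12

The cycle type of s is (4, 3, 1, 1).
The order of s is the least common multiple of its cycle lengths: lcm(4, 3) = 12.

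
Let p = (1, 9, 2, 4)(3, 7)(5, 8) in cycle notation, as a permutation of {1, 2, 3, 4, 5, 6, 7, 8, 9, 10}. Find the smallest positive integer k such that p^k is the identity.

The cycle type of p is (4, 2, 2, 1, 1).
The order is lcm(4, 2, 2) = 4.

4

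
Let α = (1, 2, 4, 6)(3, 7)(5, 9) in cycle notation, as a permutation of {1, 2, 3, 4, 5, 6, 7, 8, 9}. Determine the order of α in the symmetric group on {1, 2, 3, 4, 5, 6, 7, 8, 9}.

4

The disjoint cycles have lengths 4, 2, 2, 1.
Since disjoint cycles commute, ord(α) = lcm(4, 2, 2) = 4.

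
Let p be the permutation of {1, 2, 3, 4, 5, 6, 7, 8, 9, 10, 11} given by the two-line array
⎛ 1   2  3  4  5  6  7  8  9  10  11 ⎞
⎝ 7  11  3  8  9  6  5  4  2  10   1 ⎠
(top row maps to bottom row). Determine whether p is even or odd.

even

In disjoint-cycle form the cycle lengths are 6, 2, 1, 1, 1.
A cycle of length ℓ contributes ℓ−1 transpositions, so p is a product of 5 + 1 = 6 transpositions — even.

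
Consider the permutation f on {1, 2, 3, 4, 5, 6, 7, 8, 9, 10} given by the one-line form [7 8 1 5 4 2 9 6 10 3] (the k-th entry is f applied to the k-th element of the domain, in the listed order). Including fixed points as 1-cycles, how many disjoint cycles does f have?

The cycle decomposition is (1 7 9 10 3)(2 8 6)(4 5), which has 3 cycles (counting 1-cycles).

3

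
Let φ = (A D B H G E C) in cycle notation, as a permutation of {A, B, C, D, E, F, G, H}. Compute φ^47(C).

C lies in the 7-cycle (A D B H G E C).
On a 7-cycle, φ^7 is the identity, so φ^47 = φ^5 there (47 ≡ 5 mod 7).
Advancing 5 steps from C: C → A → D → B → H → G.

G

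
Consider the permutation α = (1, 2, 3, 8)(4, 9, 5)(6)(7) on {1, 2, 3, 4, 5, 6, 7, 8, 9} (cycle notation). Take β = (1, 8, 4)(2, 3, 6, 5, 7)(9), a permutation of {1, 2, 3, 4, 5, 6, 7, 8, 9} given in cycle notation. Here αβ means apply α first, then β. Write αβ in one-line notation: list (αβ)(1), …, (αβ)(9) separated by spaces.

For each element, apply α then β: 1 → 2 → 3; 2 → 3 → 6; 3 → 8 → 4; 4 → 9 → 9; 5 → 4 → 1; 6 → 6 → 5; 7 → 7 → 2; 8 → 1 → 8; 9 → 5 → 7.
So αβ in one-line form is 3 6 4 9 1 5 2 8 7.

3 6 4 9 1 5 2 8 7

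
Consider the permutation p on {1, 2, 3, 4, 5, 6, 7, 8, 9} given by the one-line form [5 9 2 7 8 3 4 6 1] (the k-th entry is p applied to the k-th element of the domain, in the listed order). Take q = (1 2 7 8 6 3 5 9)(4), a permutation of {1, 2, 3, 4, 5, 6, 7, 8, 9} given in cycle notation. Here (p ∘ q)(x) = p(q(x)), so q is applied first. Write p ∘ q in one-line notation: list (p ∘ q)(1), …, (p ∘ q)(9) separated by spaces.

(p ∘ q)(x) = p(q(x)). Computing each image: p(q(1)) = p(2) = 9, p(q(2)) = p(7) = 4, p(q(3)) = p(5) = 8, p(q(4)) = p(4) = 7, p(q(5)) = p(9) = 1, p(q(6)) = p(3) = 2, p(q(7)) = p(8) = 6, p(q(8)) = p(6) = 3, p(q(9)) = p(1) = 5.
Hence p ∘ q = [9 4 8 7 1 2 6 3 5].

9 4 8 7 1 2 6 3 5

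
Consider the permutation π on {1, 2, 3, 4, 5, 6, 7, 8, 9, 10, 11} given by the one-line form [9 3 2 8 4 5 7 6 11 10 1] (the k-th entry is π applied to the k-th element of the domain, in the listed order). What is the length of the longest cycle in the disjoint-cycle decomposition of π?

4

Decomposing into disjoint cycles gives (1 9 11)(2 3)(4 8 6 5); the longest has length 4.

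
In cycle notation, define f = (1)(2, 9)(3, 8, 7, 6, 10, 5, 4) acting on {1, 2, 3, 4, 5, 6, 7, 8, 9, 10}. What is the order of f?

The disjoint cycles have lengths 7, 2, 1.
The order of f is the least common multiple of its cycle lengths: lcm(7, 2) = 14.

14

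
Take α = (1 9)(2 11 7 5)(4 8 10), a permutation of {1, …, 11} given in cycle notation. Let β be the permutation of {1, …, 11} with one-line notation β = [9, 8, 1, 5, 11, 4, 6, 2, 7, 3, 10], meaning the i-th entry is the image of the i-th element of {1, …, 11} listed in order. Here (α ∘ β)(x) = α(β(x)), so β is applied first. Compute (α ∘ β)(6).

(α ∘ β)(6) = α(β(6)). β(6) = 4, then α(4) = 8. So (α ∘ β)(6) = 8.

8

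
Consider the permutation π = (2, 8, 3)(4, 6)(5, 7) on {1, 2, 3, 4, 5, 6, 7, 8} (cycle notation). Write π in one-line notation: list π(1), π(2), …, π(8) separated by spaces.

1 8 2 6 7 4 5 3

Each element maps to the next entry in its cycle (wrapping to the front): 1↦1, 2↦8, 3↦2, 4↦6, 5↦7, 6↦4, 7↦5, 8↦3.
Listing these in domain order gives 1 8 2 6 7 4 5 3.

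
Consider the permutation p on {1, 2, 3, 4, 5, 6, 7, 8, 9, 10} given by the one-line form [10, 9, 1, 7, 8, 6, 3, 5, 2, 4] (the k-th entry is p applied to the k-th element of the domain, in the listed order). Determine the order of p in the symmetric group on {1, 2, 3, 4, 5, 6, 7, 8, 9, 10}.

10

The disjoint-cycle form of p has cycle lengths 5, 2, 2, 1.
The order of p is the least common multiple of its cycle lengths: lcm(5, 2, 2) = 10.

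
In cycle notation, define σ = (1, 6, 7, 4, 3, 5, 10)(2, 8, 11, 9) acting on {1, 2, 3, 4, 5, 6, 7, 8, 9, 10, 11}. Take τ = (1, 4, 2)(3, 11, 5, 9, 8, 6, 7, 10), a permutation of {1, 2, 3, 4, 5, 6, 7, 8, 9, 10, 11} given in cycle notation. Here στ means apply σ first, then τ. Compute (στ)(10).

(στ)(10) = τ(σ(10)). σ(10) = 1, then τ(1) = 4. So (στ)(10) = 4.

4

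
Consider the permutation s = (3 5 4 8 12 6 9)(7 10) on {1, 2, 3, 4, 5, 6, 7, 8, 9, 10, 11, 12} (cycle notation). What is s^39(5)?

6

5 lies in the 7-cycle (3 5 4 8 12 6 9).
Powers repeat with period 7 on this cycle, and 39 mod 7 = 4, so s^39(5) = s^4(5).
Advancing 4 steps from 5: 5 → 4 → 8 → 12 → 6.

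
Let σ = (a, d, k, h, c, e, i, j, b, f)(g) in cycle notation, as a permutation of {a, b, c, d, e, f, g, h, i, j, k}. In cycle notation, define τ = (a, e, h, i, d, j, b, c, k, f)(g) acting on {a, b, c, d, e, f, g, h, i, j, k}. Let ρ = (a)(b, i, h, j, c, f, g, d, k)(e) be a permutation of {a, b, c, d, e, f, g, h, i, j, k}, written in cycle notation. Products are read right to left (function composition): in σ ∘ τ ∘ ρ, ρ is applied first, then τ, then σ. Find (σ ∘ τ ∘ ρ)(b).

k

(σ ∘ τ ∘ ρ)(b) = σ(τ(ρ(b))). ρ(b) = i, then τ(i) = d, then σ(d) = k, so the result is k.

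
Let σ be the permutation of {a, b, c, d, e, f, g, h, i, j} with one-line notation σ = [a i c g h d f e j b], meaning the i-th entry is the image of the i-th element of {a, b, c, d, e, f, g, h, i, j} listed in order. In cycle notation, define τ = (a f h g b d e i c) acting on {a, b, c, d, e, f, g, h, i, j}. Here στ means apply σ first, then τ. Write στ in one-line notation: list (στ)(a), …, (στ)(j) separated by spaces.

f c a b g e h i j d

(στ)(x) = τ(σ(x)). Computing each image: τ(σ(a)) = τ(a) = f, τ(σ(b)) = τ(i) = c, τ(σ(c)) = τ(c) = a, τ(σ(d)) = τ(g) = b, τ(σ(e)) = τ(h) = g, τ(σ(f)) = τ(d) = e, τ(σ(g)) = τ(f) = h, τ(σ(h)) = τ(e) = i, τ(σ(i)) = τ(j) = j, τ(σ(j)) = τ(b) = d.
Hence στ = [f c a b g e h i j d].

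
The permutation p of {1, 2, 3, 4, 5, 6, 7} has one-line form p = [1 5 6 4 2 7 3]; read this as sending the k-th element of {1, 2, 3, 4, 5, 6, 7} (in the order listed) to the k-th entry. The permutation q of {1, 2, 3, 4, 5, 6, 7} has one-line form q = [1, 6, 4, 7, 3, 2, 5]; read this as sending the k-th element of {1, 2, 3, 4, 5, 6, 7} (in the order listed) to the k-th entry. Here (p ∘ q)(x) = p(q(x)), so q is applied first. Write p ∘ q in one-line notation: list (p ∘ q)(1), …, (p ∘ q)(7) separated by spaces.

1 7 4 3 6 5 2

(p ∘ q)(x) = p(q(x)). Computing each image: p(q(1)) = p(1) = 1, p(q(2)) = p(6) = 7, p(q(3)) = p(4) = 4, p(q(4)) = p(7) = 3, p(q(5)) = p(3) = 6, p(q(6)) = p(2) = 5, p(q(7)) = p(5) = 2.
Hence p ∘ q = [1 7 4 3 6 5 2].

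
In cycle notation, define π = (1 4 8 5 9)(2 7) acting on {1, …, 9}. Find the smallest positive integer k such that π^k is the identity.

10

The disjoint cycles have lengths 5, 2, 1, 1.
The order of π is the least common multiple of its cycle lengths: lcm(5, 2) = 10.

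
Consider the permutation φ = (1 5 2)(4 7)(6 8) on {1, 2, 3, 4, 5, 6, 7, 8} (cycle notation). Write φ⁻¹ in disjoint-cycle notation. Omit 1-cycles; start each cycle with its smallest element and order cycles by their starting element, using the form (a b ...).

(1 2 5)(4 7)(6 8)

Inverting a permutation written in cycle notation just reverses the order within every cycle.
After reversing and putting each cycle's least element first, φ⁻¹ = (1 2 5)(4 7)(6 8).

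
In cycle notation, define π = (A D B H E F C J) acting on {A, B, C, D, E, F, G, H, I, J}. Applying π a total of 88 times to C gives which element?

C lies in the 8-cycle (A D B H E F C J).
Powers repeat with period 8 on this cycle, and 88 mod 8 = 0, so π^88(C) = π^0(C).
So π^88(C) = C.

C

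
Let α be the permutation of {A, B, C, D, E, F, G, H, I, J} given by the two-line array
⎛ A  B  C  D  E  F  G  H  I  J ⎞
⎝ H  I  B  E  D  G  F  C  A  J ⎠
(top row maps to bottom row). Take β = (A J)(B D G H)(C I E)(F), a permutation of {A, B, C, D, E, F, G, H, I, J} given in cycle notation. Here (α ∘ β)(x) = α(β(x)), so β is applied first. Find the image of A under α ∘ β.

J

First apply β: β(A) = J, then α(J) = J. Thus (α ∘ β)(A) = J.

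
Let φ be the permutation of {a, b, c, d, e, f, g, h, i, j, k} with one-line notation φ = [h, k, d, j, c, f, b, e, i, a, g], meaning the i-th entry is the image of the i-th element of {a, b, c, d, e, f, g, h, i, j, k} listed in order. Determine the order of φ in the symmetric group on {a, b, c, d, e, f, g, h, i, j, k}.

6

Decomposing into disjoint cycles gives cycle lengths 6, 3, 1, 1.
The order is lcm(6, 3) = 6.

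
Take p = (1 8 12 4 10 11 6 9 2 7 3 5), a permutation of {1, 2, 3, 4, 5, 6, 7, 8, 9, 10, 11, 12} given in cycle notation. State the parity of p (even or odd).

The cycle lengths are 12.
A cycle is odd iff its length is even; p has 1 even-length cycle, so sgn(p) = (−1)^1 and p is odd.

odd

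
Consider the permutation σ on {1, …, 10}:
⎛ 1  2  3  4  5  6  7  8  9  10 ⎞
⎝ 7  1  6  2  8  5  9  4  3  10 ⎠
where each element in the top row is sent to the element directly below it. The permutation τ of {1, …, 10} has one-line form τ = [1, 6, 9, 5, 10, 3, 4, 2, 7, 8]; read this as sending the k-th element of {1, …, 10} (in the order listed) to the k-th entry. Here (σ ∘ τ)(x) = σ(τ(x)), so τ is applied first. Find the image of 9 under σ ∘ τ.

9

(σ ∘ τ)(9) = σ(τ(9)). τ(9) = 7, then σ(7) = 9. So (σ ∘ τ)(9) = 9.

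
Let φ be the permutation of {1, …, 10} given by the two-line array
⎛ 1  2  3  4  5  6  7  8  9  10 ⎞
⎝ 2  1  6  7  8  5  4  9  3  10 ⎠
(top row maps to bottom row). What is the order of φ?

10

The disjoint-cycle form of φ has cycle lengths 5, 2, 2, 1.
The order is lcm(5, 2, 2) = 10.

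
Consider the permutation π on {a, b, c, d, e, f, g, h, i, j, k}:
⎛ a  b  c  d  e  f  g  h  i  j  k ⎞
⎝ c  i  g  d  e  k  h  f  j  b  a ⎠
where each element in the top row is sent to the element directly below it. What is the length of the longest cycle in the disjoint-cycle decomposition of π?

Decomposing into disjoint cycles gives (a c g h f k)(b i j); the longest has length 6.

6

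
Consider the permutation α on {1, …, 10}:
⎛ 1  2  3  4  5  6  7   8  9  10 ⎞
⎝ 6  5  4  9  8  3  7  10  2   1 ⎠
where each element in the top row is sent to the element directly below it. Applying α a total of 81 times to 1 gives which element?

Tracing 1 → 6 → … returns to 1 after 9 steps, so 1 lies in a 9-cycle (1, 6, 3, 4, 9, 2, 5, 8, 10).
Since the cycle has length 9, α^81 acts on it the same as α^0 (81 mod 9 = 0).
So α^81(1) = 1.

1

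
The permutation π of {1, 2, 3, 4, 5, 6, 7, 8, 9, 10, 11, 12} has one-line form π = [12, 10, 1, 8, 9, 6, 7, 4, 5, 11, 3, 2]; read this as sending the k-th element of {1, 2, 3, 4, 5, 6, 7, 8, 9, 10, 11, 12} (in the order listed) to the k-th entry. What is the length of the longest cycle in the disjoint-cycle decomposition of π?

Decomposing into disjoint cycles gives (1 12 2 10 11 3)(4 8)(5 9); the longest has length 6.

6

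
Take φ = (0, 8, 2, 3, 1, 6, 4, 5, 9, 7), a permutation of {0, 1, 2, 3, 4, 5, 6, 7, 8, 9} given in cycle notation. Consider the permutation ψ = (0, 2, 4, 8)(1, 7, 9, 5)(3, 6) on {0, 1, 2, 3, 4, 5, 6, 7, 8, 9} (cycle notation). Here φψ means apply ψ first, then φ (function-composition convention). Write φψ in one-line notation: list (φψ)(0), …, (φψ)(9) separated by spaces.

(φψ)(x) = φ(ψ(x)). Computing each image: φ(ψ(0)) = φ(2) = 3, φ(ψ(1)) = φ(7) = 0, φ(ψ(2)) = φ(4) = 5, φ(ψ(3)) = φ(6) = 4, φ(ψ(4)) = φ(8) = 2, φ(ψ(5)) = φ(1) = 6, φ(ψ(6)) = φ(3) = 1, φ(ψ(7)) = φ(9) = 7, φ(ψ(8)) = φ(0) = 8, φ(ψ(9)) = φ(5) = 9.
Hence φψ = [3 0 5 4 2 6 1 7 8 9].

3 0 5 4 2 6 1 7 8 9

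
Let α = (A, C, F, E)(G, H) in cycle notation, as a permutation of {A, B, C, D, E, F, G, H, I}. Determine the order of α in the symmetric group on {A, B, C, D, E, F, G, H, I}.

The disjoint cycles have lengths 4, 2, 1, 1, 1.
The order of α is the least common multiple of its cycle lengths: lcm(4, 2) = 4.

4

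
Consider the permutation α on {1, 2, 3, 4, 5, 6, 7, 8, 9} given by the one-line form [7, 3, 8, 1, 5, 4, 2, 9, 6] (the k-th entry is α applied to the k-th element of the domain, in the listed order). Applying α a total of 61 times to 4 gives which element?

8

Tracing 4 → 1 → … returns to 4 after 8 steps, so 4 lies in an 8-cycle (1 7 2 3 8 9 6 4).
On an 8-cycle, α^8 is the identity, so α^61 = α^5 there (61 ≡ 5 mod 8).
Stepping 5 places around the cycle: 4 → 1 → 7 → 2 → 3 → 8.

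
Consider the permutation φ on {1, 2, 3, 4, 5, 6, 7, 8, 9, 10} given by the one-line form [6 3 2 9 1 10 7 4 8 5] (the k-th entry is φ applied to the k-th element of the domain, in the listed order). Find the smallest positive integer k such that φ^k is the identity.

Writing φ as disjoint cycles, the cycle lengths are 4, 3, 2, 1.
The order of φ is the least common multiple of its cycle lengths: lcm(4, 3, 2) = 12.

12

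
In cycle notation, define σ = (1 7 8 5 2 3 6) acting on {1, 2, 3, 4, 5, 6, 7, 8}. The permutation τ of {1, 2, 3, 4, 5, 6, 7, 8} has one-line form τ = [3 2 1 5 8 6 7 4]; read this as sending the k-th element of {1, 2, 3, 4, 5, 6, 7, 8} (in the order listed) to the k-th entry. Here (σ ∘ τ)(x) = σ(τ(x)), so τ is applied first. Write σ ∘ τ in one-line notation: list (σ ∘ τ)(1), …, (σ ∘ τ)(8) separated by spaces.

(σ ∘ τ)(x) = σ(τ(x)). Computing each image: σ(τ(1)) = σ(3) = 6, σ(τ(2)) = σ(2) = 3, σ(τ(3)) = σ(1) = 7, σ(τ(4)) = σ(5) = 2, σ(τ(5)) = σ(8) = 5, σ(τ(6)) = σ(6) = 1, σ(τ(7)) = σ(7) = 8, σ(τ(8)) = σ(4) = 4.
Hence σ ∘ τ = [6 3 7 2 5 1 8 4].

6 3 7 2 5 1 8 4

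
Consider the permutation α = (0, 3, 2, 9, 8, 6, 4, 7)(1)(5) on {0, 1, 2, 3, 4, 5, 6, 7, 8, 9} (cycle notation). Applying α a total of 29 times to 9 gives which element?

9 lies in the 8-cycle (0, 3, 2, 9, 8, 6, 4, 7).
On an 8-cycle, α^8 is the identity, so α^29 = α^5 there (29 ≡ 5 mod 8).
Stepping 5 places around the cycle: 9 → 8 → 6 → 4 → 7 → 0.

0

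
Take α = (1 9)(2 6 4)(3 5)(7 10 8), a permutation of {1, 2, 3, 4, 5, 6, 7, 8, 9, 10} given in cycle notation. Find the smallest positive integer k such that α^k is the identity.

6

The disjoint cycles have lengths 3, 3, 2, 2.
Since disjoint cycles commute, ord(α) = lcm(3, 3, 2, 2) = 6.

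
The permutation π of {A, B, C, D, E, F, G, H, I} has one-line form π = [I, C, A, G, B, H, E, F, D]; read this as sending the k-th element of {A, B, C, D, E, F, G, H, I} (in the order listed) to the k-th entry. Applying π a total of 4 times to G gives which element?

A

Tracing G → E → … returns to G after 7 steps, so G lies in a 7-cycle (A I D G E B C).
Stepping 4 places around the cycle: G → E → B → C → A.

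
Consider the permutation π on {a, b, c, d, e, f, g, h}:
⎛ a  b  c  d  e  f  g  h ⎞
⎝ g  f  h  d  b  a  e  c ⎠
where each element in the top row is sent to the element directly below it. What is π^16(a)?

Tracing a → g → … returns to a after 5 steps, so a lies in a 5-cycle (a, g, e, b, f).
On a 5-cycle, π^5 is the identity, so π^16 = π^1 there (16 ≡ 1 mod 5).
Stepping 1 place around the cycle: a → g.

g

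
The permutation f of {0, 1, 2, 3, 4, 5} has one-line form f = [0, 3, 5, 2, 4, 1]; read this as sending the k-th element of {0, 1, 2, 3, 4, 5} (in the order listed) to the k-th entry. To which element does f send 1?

1 is element number 2 of the domain, and entry number 2 of the one-line form is 3, so f(1) = 3.

3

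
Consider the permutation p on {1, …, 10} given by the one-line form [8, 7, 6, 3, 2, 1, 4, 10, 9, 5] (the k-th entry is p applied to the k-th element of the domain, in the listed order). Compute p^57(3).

Tracing 3 → 6 → … returns to 3 after 9 steps, so 3 lies in a 9-cycle (1 8 10 5 2 7 4 3 6).
Powers repeat with period 9 on this cycle, and 57 mod 9 = 3, so p^57(3) = p^3(3).
Stepping 3 places around the cycle: 3 → 6 → 1 → 8.

8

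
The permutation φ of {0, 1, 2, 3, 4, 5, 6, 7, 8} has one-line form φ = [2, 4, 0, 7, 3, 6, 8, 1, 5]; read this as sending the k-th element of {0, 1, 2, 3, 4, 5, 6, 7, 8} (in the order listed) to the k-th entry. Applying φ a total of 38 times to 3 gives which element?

Tracing 3 → 7 → … returns to 3 after 4 steps, so 3 lies in a 4-cycle (1, 4, 3, 7).
On a 4-cycle, φ^4 is the identity, so φ^38 = φ^2 there (38 ≡ 2 mod 4).
Stepping 2 places around the cycle: 3 → 7 → 1.

1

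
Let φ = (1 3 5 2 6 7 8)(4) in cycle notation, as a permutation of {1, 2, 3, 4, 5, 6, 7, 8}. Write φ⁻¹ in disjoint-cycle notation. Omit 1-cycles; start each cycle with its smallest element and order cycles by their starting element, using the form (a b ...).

Inverting a permutation written in cycle notation just reverses the order within every cycle.
After reversing and putting each cycle's least element first, φ⁻¹ = (1 8 7 6 2 5 3).

(1 8 7 6 2 5 3)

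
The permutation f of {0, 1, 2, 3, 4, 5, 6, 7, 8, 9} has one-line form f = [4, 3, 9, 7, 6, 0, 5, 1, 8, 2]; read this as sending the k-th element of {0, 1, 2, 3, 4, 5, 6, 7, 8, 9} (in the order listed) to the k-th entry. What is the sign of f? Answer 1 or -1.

1

In disjoint-cycle form the cycle lengths are 4, 3, 2, 1.
A cycle is odd iff its length is even; f has 2 even-length cycles, so sgn(f) = (−1)^2 and f is even.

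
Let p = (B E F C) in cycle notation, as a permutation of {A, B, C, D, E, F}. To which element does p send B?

B appears in (B E F C); the next entry (wrapping around) is E.

E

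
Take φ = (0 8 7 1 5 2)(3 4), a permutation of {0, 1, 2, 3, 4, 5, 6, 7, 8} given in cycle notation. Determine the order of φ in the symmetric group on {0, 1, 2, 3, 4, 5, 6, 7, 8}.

The disjoint cycles have lengths 6, 2, 1.
Since disjoint cycles commute, ord(φ) = lcm(6, 2) = 6.

6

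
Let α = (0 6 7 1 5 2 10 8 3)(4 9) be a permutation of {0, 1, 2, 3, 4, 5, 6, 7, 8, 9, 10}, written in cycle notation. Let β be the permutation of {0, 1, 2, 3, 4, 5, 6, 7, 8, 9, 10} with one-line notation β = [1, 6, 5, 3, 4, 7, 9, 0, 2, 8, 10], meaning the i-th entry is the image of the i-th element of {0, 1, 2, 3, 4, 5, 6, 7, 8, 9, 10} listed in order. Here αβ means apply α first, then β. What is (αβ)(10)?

2

(αβ)(10) = β(α(10)). α(10) = 8, then β(8) = 2. So (αβ)(10) = 2.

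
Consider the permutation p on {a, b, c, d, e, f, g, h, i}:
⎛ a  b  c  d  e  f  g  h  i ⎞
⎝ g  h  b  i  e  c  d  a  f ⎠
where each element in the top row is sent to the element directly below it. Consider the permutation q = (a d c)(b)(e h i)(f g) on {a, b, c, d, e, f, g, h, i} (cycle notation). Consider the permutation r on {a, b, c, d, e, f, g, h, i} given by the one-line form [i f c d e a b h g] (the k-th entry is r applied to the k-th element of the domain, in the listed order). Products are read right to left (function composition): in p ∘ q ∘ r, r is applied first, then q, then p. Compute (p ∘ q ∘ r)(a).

(p ∘ q ∘ r)(a) = p(q(r(a))). r(a) = i, then q(i) = e, then p(e) = e, so the result is e.

e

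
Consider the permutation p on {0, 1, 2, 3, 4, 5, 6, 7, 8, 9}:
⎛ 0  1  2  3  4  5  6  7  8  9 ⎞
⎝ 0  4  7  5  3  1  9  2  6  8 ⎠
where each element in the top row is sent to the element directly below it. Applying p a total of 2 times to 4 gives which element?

Tracing 4 → 3 → … returns to 4 after 4 steps, so 4 lies in a 4-cycle (1 4 3 5).
Advancing 2 steps from 4: 4 → 3 → 5.

5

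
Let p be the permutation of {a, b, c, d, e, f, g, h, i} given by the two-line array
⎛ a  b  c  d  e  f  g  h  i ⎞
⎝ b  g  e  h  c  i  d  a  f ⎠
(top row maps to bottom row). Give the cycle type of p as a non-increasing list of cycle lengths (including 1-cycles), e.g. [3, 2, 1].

[5, 2, 2]

The disjoint cycles are (a b g d h)(c e)(f i), with lengths 5, 2, 2 in non-increasing order.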